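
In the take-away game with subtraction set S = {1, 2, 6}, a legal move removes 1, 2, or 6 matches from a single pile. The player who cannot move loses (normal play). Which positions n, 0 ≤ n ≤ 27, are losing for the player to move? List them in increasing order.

G(0) = 0
G(1) = mex{0} = 1
G(2) = mex{1,0} = 2
G(3) = mex{2,1} = 0
G(4) = mex{0,2} = 1
G(5) = mex{1,0} = 2
G(6) = mex{2,1,0} = 3
G(7) = mex{3,2,1} = 0
G(8) = mex{0,3,2} = 1
G(9) = mex{1,0,0} = 2
G(10) = mex{2,1,1} = 0
G(11) = mex{0,2,2} = 1
G(12) = mex{1,0,3} = 2
G(13) = mex{2,1,0} = 3
G(14) = mex{3,2,1} = 0
G(15) = mex{0,3,2} = 1
G(16) = mex{1,0,0} = 2
G(17) = mex{2,1,1} = 0
G(18) = mex{0,2,2} = 1
G(19) = mex{1,0,3} = 2
G(20) = mex{2,1,0} = 3
G(21) = mex{3,2,1} = 0
G(22) = mex{0,3,2} = 1
G(23) = mex{1,0,0} = 2
G(24) = mex{2,1,1} = 0
G(25) = mex{0,2,2} = 1
G(26) = mex{1,0,3} = 2
G(27) = mex{2,1,0} = 3
P-positions are exactly the n with G(n) = 0.

0, 3, 7, 10, 14, 17, 21, 24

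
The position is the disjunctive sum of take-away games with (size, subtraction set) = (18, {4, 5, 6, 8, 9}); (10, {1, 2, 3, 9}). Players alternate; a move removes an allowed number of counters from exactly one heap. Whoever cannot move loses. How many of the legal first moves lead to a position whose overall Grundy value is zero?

Heap A, S = {4, 5, 6, 8, 9}:
n :  0  1  2  3  4  5  6  7  8  9 10 11 12 13 14 15 16 17 18
G :  0  0  0  0  1  1  1  1  2  2  2  2  3  0  0  0  0  1  1
G_A(18) = 1.
Heap B, S = {1, 2, 3, 9}:
G(0) = 0
G(1) = mex{0} = 1
G(2) = mex{1,0} = 2
G(3) = mex{2,1,0} = 3
G(4) = mex{3,2,1} = 0
G(5) = mex{0,3,2} = 1
G(6) = mex{1,0,3} = 2
G(7) = mex{2,1,0} = 3
G(8) = mex{3,2,1} = 0
G(9) = mex{0,3,2,0} = 1
G(10) = mex{1,0,3,1} = 2
G_B(10) = 2.
Combined Grundy value = 1 ⊕ 2 = 3.
A winning move leaves total XOR = 0, i.e. changes one component's Grundy value g to g ⊕ X where X is the current total.
Heap A: need g' = 1⊕3 = 2. Options: 18−4→G=0, 18−5→G=0, 18−6→G=3, 18−8→G=2, 18−9→G=2. Hits: 2.
Heap B: need g' = 2⊕3 = 1. Options: 10−1→G=1, 10−2→G=0, 10−3→G=3, 10−9→G=1. Hits: 2.

4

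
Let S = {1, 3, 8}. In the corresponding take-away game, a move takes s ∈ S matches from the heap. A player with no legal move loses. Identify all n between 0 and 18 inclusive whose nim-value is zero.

n :  0  1  2  3  4  5  6  7  8  9 10 11 12 13 14 15 16 17 18
G :  0  1  0  1  0  1  0  1  2  3  2  0  1  0  1  0  1  0  1
P-positions are exactly the n with G(n) = 0.

0, 2, 4, 6, 11, 13, 15, 17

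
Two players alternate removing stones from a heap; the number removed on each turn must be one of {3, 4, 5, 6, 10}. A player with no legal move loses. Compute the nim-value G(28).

1

n :  0  1  2  3  4  5  6  7  8  9 10 11 12 13 14 15 16 17 18 19 20 21 22 23 24 25 26 27 28
G :  0  0  0  1  1  1  2  2  2  0  3  3  1  4  4  2  0  0  0  1  1  1  2  2  2  0  3  3  1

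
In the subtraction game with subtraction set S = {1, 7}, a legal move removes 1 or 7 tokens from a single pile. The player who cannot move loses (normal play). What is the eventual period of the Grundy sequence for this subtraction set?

G(0) = 0
G(1) = mex{0} = 1
G(2) = mex{1} = 0
G(3) = mex{0} = 1
G(4) = mex{1} = 0
G(5) = mex{0} = 1
G(6) = mex{1} = 0
G(7) = mex{0,0} = 1
G(8) = mex{1,1} = 0
G(9) = mex{0,0} = 1
G(10) = mex{1,1} = 0
G(11) = mex{0,0} = 1
G(12) = mex{1,1} = 0
G(13) = mex{0,0} = 1
G(14) = mex{1,1} = 0
G(n+2) = G(n) holds for n = 0,…,6 (a full window of length max(S) = 7), so the sequence is purely periodic with period 2.

2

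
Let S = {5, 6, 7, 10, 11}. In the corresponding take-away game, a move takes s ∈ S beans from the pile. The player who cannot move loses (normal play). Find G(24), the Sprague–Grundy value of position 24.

n :  0  1  2  3  4  5  6  7  8  9 10 11 12 13 14 15 16 17 18 19 20 21 22 23 24
G :  0  0  0  0  0  1  1  1  1  1  2  2  2  2  2  3  0  0  0  0  0  1  1  1  1

1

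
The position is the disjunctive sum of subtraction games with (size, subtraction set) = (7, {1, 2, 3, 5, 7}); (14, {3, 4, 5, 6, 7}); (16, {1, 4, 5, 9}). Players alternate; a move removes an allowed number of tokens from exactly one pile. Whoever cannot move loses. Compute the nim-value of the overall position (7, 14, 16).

2

Pile A, S = {1, 2, 3, 5, 7}:
n : 0 1 2 3 4 5 6 7
G : 0 1 2 3 0 1 2 3
G_A(7) = 3.
Pile B, S = {3, 4, 5, 6, 7}:
G(0) = 0
G(1) = mex{} = 0
G(2) = mex{} = 0
G(3) = mex{0} = 1
G(4) = mex{0,0} = 1
G(5) = mex{0,0,0} = 1
G(6) = mex{1,0,0,0} = 2
G(7) = mex{1,1,0,0,0} = 2
G(8) = mex{1,1,1,0,0} = 2
G(9) = mex{2,1,1,1,0} = 3
G(10) = mex{2,2,1,1,1} = 0
G(11) = mex{2,2,2,1,1} = 0
G(12) = mex{3,2,2,2,1} = 0
G(13) = mex{0,3,2,2,2} = 1
G(14) = mex{0,0,3,2,2} = 1
G_B(14) = 1.
Pile C, S = {1, 4, 5, 9}:
n :  0  1  2  3  4  5  6  7  8  9 10 11 12 13 14 15 16
G :  0  1  0  1  2  3  2  3  0  1  0  1  2  3  2  3  0
G_C(16) = 0.
Combined Grundy value = 3 ⊕ 1 ⊕ 0 = 2.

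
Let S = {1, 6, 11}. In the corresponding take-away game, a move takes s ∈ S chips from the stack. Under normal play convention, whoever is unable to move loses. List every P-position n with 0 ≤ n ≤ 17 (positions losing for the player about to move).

0, 2, 4, 7, 9, 12, 14, 16

n :  0  1  2  3  4  5  6  7  8  9 10 11 12 13 14 15 16 17
G :  0  1  0  1  0  1  2  0  1  0  1  2  0  1  0  1  0  1
P-positions are exactly the n with G(n) = 0.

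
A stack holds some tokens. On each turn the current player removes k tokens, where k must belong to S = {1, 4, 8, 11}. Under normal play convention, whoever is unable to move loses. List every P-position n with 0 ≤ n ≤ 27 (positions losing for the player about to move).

0, 2, 5, 7, 12, 14, 17, 19, 24, 26

n :  0  1  2  3  4  5  6  7  8  9 10 11 12 13 14 15 16 17 18 19 20 21 22 23 24 25 26 27
G :  0  1  0  1  2  0  1  0  1  2  3  2  0  1  0  1  2  0  1  0  1  2  3  2  0  1  0  1
P-positions are exactly the n with G(n) = 0.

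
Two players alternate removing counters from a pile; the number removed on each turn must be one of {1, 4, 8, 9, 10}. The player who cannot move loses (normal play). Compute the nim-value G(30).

G(0) = 0
G(1) = mex{0} = 1
G(2) = mex{1} = 0
G(3) = mex{0} = 1
G(4) = mex{1,0} = 2
G(5) = mex{2,1} = 0
G(6) = mex{0,0} = 1
G(7) = mex{1,1} = 0
G(8) = mex{0,2,0} = 1
G(9) = mex{1,0,1,0} = 2
G(10) = mex{2,1,0,1,0} = 3
G(11) = mex{3,0,1,0,1} = 2
G(12) = mex{2,1,2,1,0} = 3
G(13) = mex{3,2,0,2,1} = 4
G(14) = mex{4,3,1,0,2} = 5
G(15) = mex{5,2,0,1,0} = 3
G(16) = mex{3,3,1,0,1} = 2
G(17) = mex{2,4,2,1,0} = 3
G(18) = mex{3,5,3,2,1} = 0
G(19) = mex{0,3,2,3,2} = 1
G(20) = mex{1,2,3,2,3} = 0
G(21) = mex{0,3,4,3,2} = 1
G(22) = mex{1,0,5,4,3} = 2
G(23) = mex{2,1,3,5,4} = 0
G(24) = mex{0,0,2,3,5} = 1
G(25) = mex{1,1,3,2,3} = 0
G(26) = mex{0,2,0,3,2} = 1
G(27) = mex{1,0,1,0,3} = 2
G(28) = mex{2,1,0,1,0} = 3
G(29) = mex{3,0,1,0,1} = 2
G(30) = mex{2,1,2,1,0} = 3

3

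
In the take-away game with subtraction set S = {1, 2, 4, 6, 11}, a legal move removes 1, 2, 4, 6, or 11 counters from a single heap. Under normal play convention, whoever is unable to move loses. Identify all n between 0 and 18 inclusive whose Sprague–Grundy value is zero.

G(0) = 0
G(1) = mex{0} = 1
G(2) = mex{1,0} = 2
G(3) = mex{2,1} = 0
G(4) = mex{0,2,0} = 1
G(5) = mex{1,0,1} = 2
G(6) = mex{2,1,2,0} = 3
G(7) = mex{3,2,0,1} = 4
G(8) = mex{4,3,1,2} = 0
G(9) = mex{0,4,2,0} = 1
G(10) = mex{1,0,3,1} = 2
G(11) = mex{2,1,4,2,0} = 3
G(12) = mex{3,2,0,3,1} = 4
G(13) = mex{4,3,1,4,2} = 0
G(14) = mex{0,4,2,0,0} = 1
G(15) = mex{1,0,3,1,1} = 2
G(16) = mex{2,1,4,2,2} = 0
G(17) = mex{0,2,0,3,3} = 1
G(18) = mex{1,0,1,4,4} = 2
P-positions are exactly the n with G(n) = 0.

0, 3, 8, 13, 16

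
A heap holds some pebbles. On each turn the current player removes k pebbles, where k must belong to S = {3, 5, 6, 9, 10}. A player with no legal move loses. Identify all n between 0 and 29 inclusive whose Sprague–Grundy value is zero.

n :  0  1  2  3  4  5  6  7  8  9 10 11 12 13 14 15 16 17 18 19 20 21 22 23 24 25 26 27 28 29
G :  0  0  0  1  1  1  2  2  2  3  3  3  4  0  0  0  1  1  1  2  2  2  3  3  3  4  0  0  0  1
P-positions are exactly the n with G(n) = 0.

0, 1, 2, 13, 14, 15, 26, 27, 28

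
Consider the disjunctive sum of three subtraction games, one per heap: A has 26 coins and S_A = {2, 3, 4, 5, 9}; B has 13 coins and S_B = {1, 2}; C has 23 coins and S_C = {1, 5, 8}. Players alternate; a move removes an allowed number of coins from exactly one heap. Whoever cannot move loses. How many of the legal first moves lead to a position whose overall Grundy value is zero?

Heap A, S = {2, 3, 4, 5, 9}:
G(0) = 0
G(1) = mex{} = 0
G(2) = mex{0} = 1
G(3) = mex{0,0} = 1
G(4) = mex{1,0,0} = 2
G(5) = mex{1,1,0,0} = 2
G(6) = mex{2,1,1,0} = 3
G(7) = mex{2,2,1,1} = 0
G(8) = mex{3,2,2,1} = 0
G(9) = mex{0,3,2,2,0} = 1
G(10) = mex{0,0,3,2,0} = 1
G(11) = mex{1,0,0,3,1} = 2
G(12) = mex{1,1,0,0,1} = 2
G(13) = mex{2,1,1,0,2} = 3
G(14) = mex{2,2,1,1,2} = 0
G(15) = mex{3,2,2,1,3} = 0
G(16) = mex{0,3,2,2,0} = 1
G(17) = mex{0,0,3,2,0} = 1
G(18) = mex{1,0,0,3,1} = 2
G(19) = mex{1,1,0,0,1} = 2
G(20) = mex{2,1,1,0,2} = 3
G(21) = mex{2,2,1,1,2} = 0
G(22) = mex{3,2,2,1,3} = 0
G(23) = mex{0,3,2,2,0} = 1
G(24) = mex{0,0,3,2,0} = 1
G(25) = mex{1,0,0,3,1} = 2
G(26) = mex{1,1,0,0,1} = 2
G_A(26) = 2.
Heap B, S = {1, 2}:
n :  0  1  2  3  4  5  6  7  8  9 10 11 12 13
G :  0  1  2  0  1  2  0  1  2  0  1  2  0  1
G_B(13) = 1.
Heap C, S = {1, 5, 8}:
n :  0  1  2  3  4  5  6  7  8  9 10 11 12 13 14 15 16 17 18 19 20 21 22 23
G :  0  1  0  1  0  1  0  1  2  3  2  3  2  0  1  0  1  0  1  0  1  2  3  2
G_C(23) = 2.
Combined Grundy value = 2 ⊕ 1 ⊕ 2 = 1.
A winning move leaves total XOR = 0, i.e. changes one component's Grundy value g to g ⊕ X where X is the current total.
Heap A: need g' = 2⊕1 = 3. Options: 26−2→G=1, 26−3→G=1, 26−4→G=0, 26−5→G=0, 26−9→G=1. Hits: 0.
Heap B: need g' = 1⊕1 = 0. Options: 13−1→G=0, 13−2→G=2. Hits: 1.
Heap C: need g' = 2⊕1 = 3. Options: 23−1→G=3, 23−5→G=1, 23−8→G=0. Hits: 1.

2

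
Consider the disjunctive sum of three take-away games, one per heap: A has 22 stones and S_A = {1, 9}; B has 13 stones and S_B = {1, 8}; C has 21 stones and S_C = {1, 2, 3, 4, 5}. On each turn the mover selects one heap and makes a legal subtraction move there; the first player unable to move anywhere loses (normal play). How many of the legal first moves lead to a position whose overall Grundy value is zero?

1

Heap A, S = {1, 9}:
G(0) = 0
G(1) = mex{0} = 1
G(2) = mex{1} = 0
G(3) = mex{0} = 1
G(4) = mex{1} = 0
G(5) = mex{0} = 1
G(6) = mex{1} = 0
G(7) = mex{0} = 1
G(8) = mex{1} = 0
G(9) = mex{0,0} = 1
G(10) = mex{1,1} = 0
G(11) = mex{0,0} = 1
G(12) = mex{1,1} = 0
G(13) = mex{0,0} = 1
G(14) = mex{1,1} = 0
G(15) = mex{0,0} = 1
G(16) = mex{1,1} = 0
G(17) = mex{0,0} = 1
G(18) = mex{1,1} = 0
G(19) = mex{0,0} = 1
G(20) = mex{1,1} = 0
G(21) = mex{0,0} = 1
G(22) = mex{1,1} = 0
G_A(22) = 0.
Heap B, S = {1, 8}:
n :  0  1  2  3  4  5  6  7  8  9 10 11 12 13
G :  0  1  0  1  0  1  0  1  2  0  1  0  1  0
G_B(13) = 0.
Heap C, S = {1, 2, 3, 4, 5}:
G(0) = 0
G(1) = mex{0} = 1
G(2) = mex{1,0} = 2
G(3) = mex{2,1,0} = 3
G(4) = mex{3,2,1,0} = 4
G(5) = mex{4,3,2,1,0} = 5
G(6) = mex{5,4,3,2,1} = 0
G(7) = mex{0,5,4,3,2} = 1
G(8) = mex{1,0,5,4,3} = 2
G(9) = mex{2,1,0,5,4} = 3
G(10) = mex{3,2,1,0,5} = 4
G(11) = mex{4,3,2,1,0} = 5
G(12) = mex{5,4,3,2,1} = 0
G(13) = mex{0,5,4,3,2} = 1
G(14) = mex{1,0,5,4,3} = 2
G(15) = mex{2,1,0,5,4} = 3
G(16) = mex{3,2,1,0,5} = 4
G(17) = mex{4,3,2,1,0} = 5
G(18) = mex{5,4,3,2,1} = 0
G(19) = mex{0,5,4,3,2} = 1
G(20) = mex{1,0,5,4,3} = 2
G(21) = mex{2,1,0,5,4} = 3
G_C(21) = 3.
Combined Grundy value = 0 ⊕ 0 ⊕ 3 = 3.
A winning move leaves total XOR = 0, i.e. changes one component's Grundy value g to g ⊕ X where X is the current total.
Heap A: need g' = 0⊕3 = 3. Options: 22−1→G=1, 22−9→G=1. Hits: 0.
Heap B: need g' = 0⊕3 = 3. Options: 13−1→G=1, 13−8→G=1. Hits: 0.
Heap C: need g' = 3⊕3 = 0. Options: 21−1→G=2, 21−2→G=1, 21−3→G=0, 21−4→G=5, 21−5→G=4. Hits: 1.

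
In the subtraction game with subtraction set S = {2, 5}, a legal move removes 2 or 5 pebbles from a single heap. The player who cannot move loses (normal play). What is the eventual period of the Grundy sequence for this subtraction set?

7

n :  0  1  2  3  4  5  6  7  8  9 10 11 12 13 14 15
G :  0  0  1  1  0  2  1  0  0  1  1  0  2  1  0  0
G(n+7) = G(n) holds for n = 0,…,4 (a full window of length max(S) = 5), so the sequence is purely periodic with period 7.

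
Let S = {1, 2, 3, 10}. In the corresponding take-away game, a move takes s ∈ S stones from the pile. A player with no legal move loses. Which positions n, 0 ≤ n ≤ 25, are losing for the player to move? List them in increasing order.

0, 4, 8, 12, 16, 20, 24

G(0) = 0
G(1) = mex{0} = 1
G(2) = mex{1,0} = 2
G(3) = mex{2,1,0} = 3
G(4) = mex{3,2,1} = 0
G(5) = mex{0,3,2} = 1
G(6) = mex{1,0,3} = 2
G(7) = mex{2,1,0} = 3
G(8) = mex{3,2,1} = 0
G(9) = mex{0,3,2} = 1
G(10) = mex{1,0,3,0} = 2
G(11) = mex{2,1,0,1} = 3
G(12) = mex{3,2,1,2} = 0
G(13) = mex{0,3,2,3} = 1
G(14) = mex{1,0,3,0} = 2
G(15) = mex{2,1,0,1} = 3
G(16) = mex{3,2,1,2} = 0
G(17) = mex{0,3,2,3} = 1
G(18) = mex{1,0,3,0} = 2
G(19) = mex{2,1,0,1} = 3
G(20) = mex{3,2,1,2} = 0
G(21) = mex{0,3,2,3} = 1
G(22) = mex{1,0,3,0} = 2
G(23) = mex{2,1,0,1} = 3
G(24) = mex{3,2,1,2} = 0
G(25) = mex{0,3,2,3} = 1
P-positions are exactly the n with G(n) = 0.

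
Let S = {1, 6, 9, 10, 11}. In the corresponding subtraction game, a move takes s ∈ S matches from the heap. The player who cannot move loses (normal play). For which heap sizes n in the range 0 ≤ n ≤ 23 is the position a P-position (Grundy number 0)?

n :  0  1  2  3  4  5  6  7  8  9 10 11 12 13 14 15 16 17 18 19 20 21 22 23
G :  0  1  0  1  0  1  2  0  1  2  3  2  3  2  3  4  5  3  4  0  1  0  1  0
P-positions are exactly the n with G(n) = 0.

0, 2, 4, 7, 19, 21, 23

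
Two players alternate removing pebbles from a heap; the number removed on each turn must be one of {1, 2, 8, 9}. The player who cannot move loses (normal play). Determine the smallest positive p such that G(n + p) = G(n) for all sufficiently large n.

G(0) = 0
G(1) = mex{0} = 1
G(2) = mex{1,0} = 2
G(3) = mex{2,1} = 0
G(4) = mex{0,2} = 1
G(5) = mex{1,0} = 2
G(6) = mex{2,1} = 0
G(7) = mex{0,2} = 1
G(8) = mex{1,0,0} = 2
G(9) = mex{2,1,1,0} = 3
G(10) = mex{3,2,2,1} = 0
G(11) = mex{0,3,0,2} = 1
G(12) = mex{1,0,1,0} = 2
G(13) = mex{2,1,2,1} = 0
G(14) = mex{0,2,0,2} = 1
G(15) = mex{1,0,1,0} = 2
G(16) = mex{2,1,2,1} = 0
G(17) = mex{0,2,3,2} = 1
G(18) = mex{1,0,0,3} = 2
G(19) = mex{2,1,1,0} = 3
G(20) = mex{3,2,2,1} = 0
G(21) = mex{0,3,0,2} = 1
G(n+10) = G(n) holds for n = 0,…,8 (a full window of length max(S) = 9), so the sequence is purely periodic with period 10.

10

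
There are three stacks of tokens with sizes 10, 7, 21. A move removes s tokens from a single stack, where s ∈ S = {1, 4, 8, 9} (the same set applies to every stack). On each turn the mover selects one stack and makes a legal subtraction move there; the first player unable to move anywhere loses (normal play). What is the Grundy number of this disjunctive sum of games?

1

All stacks use S = {1, 4, 8, 9}:
G(0) = 0
G(1) = mex{0} = 1
G(2) = mex{1} = 0
G(3) = mex{0} = 1
G(4) = mex{1,0} = 2
G(5) = mex{2,1} = 0
G(6) = mex{0,0} = 1
G(7) = mex{1,1} = 0
G(8) = mex{0,2,0} = 1
G(9) = mex{1,0,1,0} = 2
G(10) = mex{2,1,0,1} = 3
G(11) = mex{3,0,1,0} = 2
G(12) = mex{2,1,2,1} = 0
G(13) = mex{0,2,0,2} = 1
G(14) = mex{1,3,1,0} = 2
G(15) = mex{2,2,0,1} = 3
G(16) = mex{3,0,1,0} = 2
G(17) = mex{2,1,2,1} = 0
G(18) = mex{0,2,3,2} = 1
G(19) = mex{1,3,2,3} = 0
G(20) = mex{0,2,0,2} = 1
G(21) = mex{1,0,1,0} = 2
Stack A: G(10) = 3.
Stack B: G(7) = 0.
Stack C: G(21) = 2.
Combined Grundy value = 3 ⊕ 0 ⊕ 2 = 1.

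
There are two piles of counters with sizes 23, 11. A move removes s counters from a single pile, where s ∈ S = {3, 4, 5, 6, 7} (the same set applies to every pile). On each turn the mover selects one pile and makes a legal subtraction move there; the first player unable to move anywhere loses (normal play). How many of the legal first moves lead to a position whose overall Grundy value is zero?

3

All piles use S = {3, 4, 5, 6, 7}:
n :  0  1  2  3  4  5  6  7  8  9 10 11 12 13 14 15 16 17 18 19 20 21 22 23
G :  0  0  0  1  1  1  2  2  2  3  0  0  0  1  1  1  2  2  2  3  0  0  0  1
Pile A: G(23) = 1.
Pile B: G(11) = 0.
Combined Grundy value = 1 ⊕ 0 = 1.
A winning move leaves total XOR = 0, i.e. changes one component's Grundy value g to g ⊕ X where X is the current total.
Pile A: need g' = 1⊕1 = 0. Options: 23−3→G=0, 23−4→G=3, 23−5→G=2, 23−6→G=2, 23−7→G=2. Hits: 1.
Pile B: need g' = 0⊕1 = 1. Options: 11−3→G=2, 11−4→G=2, 11−5→G=2, 11−6→G=1, 11−7→G=1. Hits: 2.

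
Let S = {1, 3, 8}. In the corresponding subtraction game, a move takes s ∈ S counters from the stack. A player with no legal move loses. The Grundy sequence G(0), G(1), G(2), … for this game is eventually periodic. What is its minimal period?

11

n :  0  1  2  3  4  5  6  7  8  9 10 11 12 13 14 15 16 17 18 19 20 21 22 23
G :  0  1  0  1  0  1  0  1  2  3  2  0  1  0  1  0  1  0  1  2  3  2  0  1
G(n+11) = G(n) holds for n = 0,…,7 (a full window of length max(S) = 8), so the sequence is purely periodic with period 11.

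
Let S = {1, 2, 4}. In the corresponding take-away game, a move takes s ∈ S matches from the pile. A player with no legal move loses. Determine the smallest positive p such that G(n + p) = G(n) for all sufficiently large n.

3

G(0) = 0
G(1) = mex{0} = 1
G(2) = mex{1,0} = 2
G(3) = mex{2,1} = 0
G(4) = mex{0,2,0} = 1
G(5) = mex{1,0,1} = 2
G(6) = mex{2,1,2} = 0
G(7) = mex{0,2,0} = 1
G(8) = mex{1,0,1} = 2
G(9) = mex{2,1,2} = 0
G(10) = mex{0,2,0} = 1
G(11) = mex{1,0,1} = 2
G(12) = mex{2,1,2} = 0
G(13) = mex{0,2,0} = 1
G(14) = mex{1,0,1} = 2
G(n+3) = G(n) holds for n = 0,…,3 (a full window of length max(S) = 4), so the sequence is purely periodic with period 3.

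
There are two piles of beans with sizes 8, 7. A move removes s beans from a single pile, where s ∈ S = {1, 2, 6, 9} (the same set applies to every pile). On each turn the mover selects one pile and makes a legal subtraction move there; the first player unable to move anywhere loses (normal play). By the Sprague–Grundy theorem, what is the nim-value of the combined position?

1

All piles use S = {1, 2, 6, 9}:
G(0) = 0
G(1) = mex{0} = 1
G(2) = mex{1,0} = 2
G(3) = mex{2,1} = 0
G(4) = mex{0,2} = 1
G(5) = mex{1,0} = 2
G(6) = mex{2,1,0} = 3
G(7) = mex{3,2,1} = 0
G(8) = mex{0,3,2} = 1
Pile A: G(8) = 1.
Pile B: G(7) = 0.
Combined Grundy value = 1 ⊕ 0 = 1.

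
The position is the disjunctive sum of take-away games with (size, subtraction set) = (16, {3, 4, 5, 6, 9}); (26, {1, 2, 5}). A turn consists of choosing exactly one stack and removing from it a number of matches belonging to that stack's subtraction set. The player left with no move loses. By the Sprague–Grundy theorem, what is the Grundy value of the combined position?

Stack A, S = {3, 4, 5, 6, 9}:
n :  0  1  2  3  4  5  6  7  8  9 10 11 12 13 14 15 16
G :  0  0  0  1  1  1  2  2  2  3  3  3  0  0  0  1  1
G_A(16) = 1.
Stack B, S = {1, 2, 5}:
n :  0  1  2  3  4  5  6  7  8  9 10 11 12 13 14 15 16 17 18 19 20 21 22 23 24 25 26
G :  0  1  2  0  1  2  0  1  2  0  1  2  0  1  2  0  1  2  0  1  2  0  1  2  0  1  2
G_B(26) = 2.
Combined Grundy value = 1 ⊕ 2 = 3.

3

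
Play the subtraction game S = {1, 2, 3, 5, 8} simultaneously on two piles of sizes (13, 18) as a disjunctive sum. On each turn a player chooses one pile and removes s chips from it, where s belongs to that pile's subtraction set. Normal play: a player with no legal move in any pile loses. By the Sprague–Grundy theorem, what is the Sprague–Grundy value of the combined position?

7

All piles use S = {1, 2, 3, 5, 8}:
n :  0  1  2  3  4  5  6  7  8  9 10 11 12 13 14 15 16 17 18
G :  0  1  2  3  0  1  2  3  4  5  0  1  2  3  0  1  2  3  4
Pile A: G(13) = 3.
Pile B: G(18) = 4.
Combined Grundy value = 3 ⊕ 4 = 7.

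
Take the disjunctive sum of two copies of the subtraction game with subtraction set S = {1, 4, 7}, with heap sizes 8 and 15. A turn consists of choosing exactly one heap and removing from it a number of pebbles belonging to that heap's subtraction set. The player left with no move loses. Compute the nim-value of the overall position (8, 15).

All heaps use S = {1, 4, 7}:
G(0) = 0
G(1) = mex{0} = 1
G(2) = mex{1} = 0
G(3) = mex{0} = 1
G(4) = mex{1,0} = 2
G(5) = mex{2,1} = 0
G(6) = mex{0,0} = 1
G(7) = mex{1,1,0} = 2
G(8) = mex{2,2,1} = 0
G(9) = mex{0,0,0} = 1
G(10) = mex{1,1,1} = 0
G(11) = mex{0,2,2} = 1
G(12) = mex{1,0,0} = 2
G(13) = mex{2,1,1} = 0
G(14) = mex{0,0,2} = 1
G(15) = mex{1,1,0} = 2
Heap A: G(8) = 0.
Heap B: G(15) = 2.
Combined Grundy value = 0 ⊕ 2 = 2.

2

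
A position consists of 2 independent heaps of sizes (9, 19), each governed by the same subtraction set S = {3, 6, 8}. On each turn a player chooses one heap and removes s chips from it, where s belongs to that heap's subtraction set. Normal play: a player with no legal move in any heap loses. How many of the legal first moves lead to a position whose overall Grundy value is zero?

All heaps use S = {3, 6, 8}:
G(0) = 0
G(1) = mex{} = 0
G(2) = mex{} = 0
G(3) = mex{0} = 1
G(4) = mex{0} = 1
G(5) = mex{0} = 1
G(6) = mex{1,0} = 2
G(7) = mex{1,0} = 2
G(8) = mex{1,0,0} = 2
G(9) = mex{2,1,0} = 3
G(10) = mex{2,1,0} = 3
G(11) = mex{2,1,1} = 0
G(12) = mex{3,2,1} = 0
G(13) = mex{3,2,1} = 0
G(14) = mex{0,2,2} = 1
G(15) = mex{0,3,2} = 1
G(16) = mex{0,3,2} = 1
G(17) = mex{1,0,3} = 2
G(18) = mex{1,0,3} = 2
G(19) = mex{1,0,0} = 2
Heap A: G(9) = 3.
Heap B: G(19) = 2.
Combined Grundy value = 3 ⊕ 2 = 1.
A winning move leaves total XOR = 0, i.e. changes one component's Grundy value g to g ⊕ X where X is the current total.
Heap A: need g' = 3⊕1 = 2. Options: 9−3→G=2, 9−6→G=1, 9−8→G=0. Hits: 1.
Heap B: need g' = 2⊕1 = 3. Options: 19−3→G=1, 19−6→G=0, 19−8→G=0. Hits: 0.

1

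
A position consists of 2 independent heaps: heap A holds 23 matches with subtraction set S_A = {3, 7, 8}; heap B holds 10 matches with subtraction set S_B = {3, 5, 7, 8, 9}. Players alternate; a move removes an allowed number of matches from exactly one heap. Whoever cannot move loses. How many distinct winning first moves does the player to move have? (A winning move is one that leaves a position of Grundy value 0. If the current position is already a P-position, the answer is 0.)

1

Heap A, S = {3, 7, 8}:
n :  0  1  2  3  4  5  6  7  8  9 10 11 12 13 14 15 16 17 18 19 20 21 22 23
G :  0  0  0  1  1  1  0  2  2  1  3  0  0  2  1  1  0  0  2  1  1  0  0  2
G_A(23) = 2.
Heap B, S = {3, 5, 7, 8, 9}:
n :  0  1  2  3  4  5  6  7  8  9 10
G :  0  0  0  1  1  1  2  2  2  3  3
G_B(10) = 3.
Combined Grundy value = 2 ⊕ 3 = 1.
A winning move leaves total XOR = 0, i.e. changes one component's Grundy value g to g ⊕ X where X is the current total.
Heap A: need g' = 2⊕1 = 3. Options: 23−3→G=1, 23−7→G=0, 23−8→G=1. Hits: 0.
Heap B: need g' = 3⊕1 = 2. Options: 10−3→G=2, 10−5→G=1, 10−7→G=1, 10−8→G=0, 10−9→G=0. Hits: 1.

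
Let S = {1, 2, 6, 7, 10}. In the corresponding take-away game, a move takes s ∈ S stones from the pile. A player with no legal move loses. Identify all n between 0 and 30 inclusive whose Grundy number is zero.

n :  0  1  2  3  4  5  6  7  8  9 10 11 12 13 14 15 16 17 18 19 20 21 22 23 24 25 26 27 28 29 30
G :  0  1  2  0  1  2  3  4  0  1  2  0  1  2  3  4  0  1  2  0  1  2  3  4  0  1  2  0  1  2  3
P-positions are exactly the n with G(n) = 0.

0, 3, 8, 11, 16, 19, 24, 27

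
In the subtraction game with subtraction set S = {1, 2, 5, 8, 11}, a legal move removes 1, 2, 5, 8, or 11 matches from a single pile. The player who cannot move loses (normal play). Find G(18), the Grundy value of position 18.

G(0) = 0
G(1) = mex{0} = 1
G(2) = mex{1,0} = 2
G(3) = mex{2,1} = 0
G(4) = mex{0,2} = 1
G(5) = mex{1,0,0} = 2
G(6) = mex{2,1,1} = 0
G(7) = mex{0,2,2} = 1
G(8) = mex{1,0,0,0} = 2
G(9) = mex{2,1,1,1} = 0
G(10) = mex{0,2,2,2} = 1
G(11) = mex{1,0,0,0,0} = 2
G(12) = mex{2,1,1,1,1} = 0
G(13) = mex{0,2,2,2,2} = 1
G(14) = mex{1,0,0,0,0} = 2
G(15) = mex{2,1,1,1,1} = 0
G(16) = mex{0,2,2,2,2} = 1
G(17) = mex{1,0,0,0,0} = 2
G(18) = mex{2,1,1,1,1} = 0

0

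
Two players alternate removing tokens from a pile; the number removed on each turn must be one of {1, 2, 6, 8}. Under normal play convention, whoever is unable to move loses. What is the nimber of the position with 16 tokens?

2

G(0) = 0
G(1) = mex{0} = 1
G(2) = mex{1,0} = 2
G(3) = mex{2,1} = 0
G(4) = mex{0,2} = 1
G(5) = mex{1,0} = 2
G(6) = mex{2,1,0} = 3
G(7) = mex{3,2,1} = 0
G(8) = mex{0,3,2,0} = 1
G(9) = mex{1,0,0,1} = 2
G(10) = mex{2,1,1,2} = 0
G(11) = mex{0,2,2,0} = 1
G(12) = mex{1,0,3,1} = 2
G(13) = mex{2,1,0,2} = 3
G(14) = mex{3,2,1,3} = 0
G(15) = mex{0,3,2,0} = 1
G(16) = mex{1,0,0,1} = 2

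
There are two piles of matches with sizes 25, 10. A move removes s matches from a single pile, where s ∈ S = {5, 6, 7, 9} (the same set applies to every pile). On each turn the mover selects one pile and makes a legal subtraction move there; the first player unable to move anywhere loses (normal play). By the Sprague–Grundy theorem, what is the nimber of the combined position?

0

All piles use S = {5, 6, 7, 9}:
n :  0  1  2  3  4  5  6  7  8  9 10 11 12 13 14 15 16 17 18 19 20 21 22 23 24 25
G :  0  0  0  0  0  1  1  1  1  1  2  2  2  2  0  0  0  0  0  1  1  1  1  1  2  2
Pile A: G(25) = 2.
Pile B: G(10) = 2.
Combined Grundy value = 2 ⊕ 2 = 0.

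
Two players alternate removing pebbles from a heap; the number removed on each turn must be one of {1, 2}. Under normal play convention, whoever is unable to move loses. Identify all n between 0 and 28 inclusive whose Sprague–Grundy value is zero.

0, 3, 6, 9, 12, 15, 18, 21, 24, 27

n :  0  1  2  3  4  5  6  7  8  9 10 11 12 13 14 15 16 17 18 19 20 21 22 23 24 25 26 27 28
G :  0  1  2  0  1  2  0  1  2  0  1  2  0  1  2  0  1  2  0  1  2  0  1  2  0  1  2  0  1
P-positions are exactly the n with G(n) = 0.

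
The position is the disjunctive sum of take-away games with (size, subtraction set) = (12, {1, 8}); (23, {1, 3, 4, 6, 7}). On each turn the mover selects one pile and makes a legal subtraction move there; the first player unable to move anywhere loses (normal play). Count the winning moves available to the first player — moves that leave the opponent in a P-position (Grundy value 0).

0

Pile A, S = {1, 8}:
n :  0  1  2  3  4  5  6  7  8  9 10 11 12
G :  0  1  0  1  0  1  0  1  2  0  1  0  1
G_A(12) = 1.
Pile B, S = {1, 3, 4, 6, 7}:
n :  0  1  2  3  4  5  6  7  8  9 10 11 12 13 14 15 16 17 18 19 20 21 22 23
G :  0  1  0  1  2  3  2  3  4  5  0  1  0  1  2  3  2  3  4  5  0  1  0  1
G_B(23) = 1.
Combined Grundy value = 1 ⊕ 1 = 0.
A winning move leaves total XOR = 0, i.e. changes one component's Grundy value g to g ⊕ X where X is the current total.
Pile A: target g' = 1⊕0 = 1, but every legal move changes the Grundy value (mex property), so 0 moves.
Pile B: target g' = 1⊕0 = 1, but every legal move changes the Grundy value (mex property), so 0 moves.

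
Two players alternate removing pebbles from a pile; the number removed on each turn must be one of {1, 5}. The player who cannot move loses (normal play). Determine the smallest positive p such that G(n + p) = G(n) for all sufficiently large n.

G(0) = 0
G(1) = mex{0} = 1
G(2) = mex{1} = 0
G(3) = mex{0} = 1
G(4) = mex{1} = 0
G(5) = mex{0,0} = 1
G(6) = mex{1,1} = 0
G(7) = mex{0,0} = 1
G(8) = mex{1,1} = 0
G(9) = mex{0,0} = 1
G(10) = mex{1,1} = 0
G(11) = mex{0,0} = 1
G(12) = mex{1,1} = 0
G(13) = mex{0,0} = 1
G(14) = mex{1,1} = 0
G(n+2) = G(n) holds for n = 0,…,4 (a full window of length max(S) = 5), so the sequence is purely periodic with period 2.

2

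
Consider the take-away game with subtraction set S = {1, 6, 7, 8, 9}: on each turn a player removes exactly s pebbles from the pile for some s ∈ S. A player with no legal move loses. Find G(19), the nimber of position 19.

1

n :  0  1  2  3  4  5  6  7  8  9 10 11 12 13 14 15 16 17 18 19
G :  0  1  0  1  0  1  2  3  2  3  2  3  4  5  0  1  0  1  0  1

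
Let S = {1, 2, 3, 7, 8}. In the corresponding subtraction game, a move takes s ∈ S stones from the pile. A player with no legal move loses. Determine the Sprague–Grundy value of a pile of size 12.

3

n :  0  1  2  3  4  5  6  7  8  9 10 11 12
G :  0  1  2  3  0  1  2  3  4  0  1  2  3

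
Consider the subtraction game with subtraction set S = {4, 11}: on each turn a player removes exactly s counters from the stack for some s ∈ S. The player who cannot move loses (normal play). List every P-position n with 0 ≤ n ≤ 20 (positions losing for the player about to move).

0, 1, 2, 3, 8, 9, 10, 15, 16, 17, 18

G(0) = 0
G(1) = mex{} = 0
G(2) = mex{} = 0
G(3) = mex{} = 0
G(4) = mex{0} = 1
G(5) = mex{0} = 1
G(6) = mex{0} = 1
G(7) = mex{0} = 1
G(8) = mex{1} = 0
G(9) = mex{1} = 0
G(10) = mex{1} = 0
G(11) = mex{1,0} = 2
G(12) = mex{0,0} = 1
G(13) = mex{0,0} = 1
G(14) = mex{0,0} = 1
G(15) = mex{2,1} = 0
G(16) = mex{1,1} = 0
G(17) = mex{1,1} = 0
G(18) = mex{1,1} = 0
G(19) = mex{0,0} = 1
G(20) = mex{0,0} = 1
P-positions are exactly the n with G(n) = 0.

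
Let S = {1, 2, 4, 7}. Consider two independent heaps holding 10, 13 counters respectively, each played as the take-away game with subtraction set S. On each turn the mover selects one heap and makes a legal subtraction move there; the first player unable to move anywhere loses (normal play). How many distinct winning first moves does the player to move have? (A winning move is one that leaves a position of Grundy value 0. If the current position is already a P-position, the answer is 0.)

All heaps use S = {1, 2, 4, 7}:
G(0) = 0
G(1) = mex{0} = 1
G(2) = mex{1,0} = 2
G(3) = mex{2,1} = 0
G(4) = mex{0,2,0} = 1
G(5) = mex{1,0,1} = 2
G(6) = mex{2,1,2} = 0
G(7) = mex{0,2,0,0} = 1
G(8) = mex{1,0,1,1} = 2
G(9) = mex{2,1,2,2} = 0
G(10) = mex{0,2,0,0} = 1
G(11) = mex{1,0,1,1} = 2
G(12) = mex{2,1,2,2} = 0
G(13) = mex{0,2,0,0} = 1
Heap A: G(10) = 1.
Heap B: G(13) = 1.
Combined Grundy value = 1 ⊕ 1 = 0.
A winning move leaves total XOR = 0, i.e. changes one component's Grundy value g to g ⊕ X where X is the current total.
Heap A: target g' = 1⊕0 = 1, but every legal move changes the Grundy value (mex property), so 0 moves.
Heap B: target g' = 1⊕0 = 1, but every legal move changes the Grundy value (mex property), so 0 moves.

0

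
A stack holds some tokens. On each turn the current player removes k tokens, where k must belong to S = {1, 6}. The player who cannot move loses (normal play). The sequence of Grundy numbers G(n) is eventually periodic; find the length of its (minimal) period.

n :  0  1  2  3  4  5  6  7  8  9 10 11 12 13 14 15
G :  0  1  0  1  0  1  2  0  1  0  1  0  1  2  0  1
G(n+7) = G(n) holds for n = 0,…,5 (a full window of length max(S) = 6), so the sequence is purely periodic with period 7.

7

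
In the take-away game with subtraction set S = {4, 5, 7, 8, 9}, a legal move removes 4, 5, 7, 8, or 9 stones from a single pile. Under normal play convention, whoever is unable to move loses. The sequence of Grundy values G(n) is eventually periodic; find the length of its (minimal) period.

13

G(0) = 0
G(1) = mex{} = 0
G(2) = mex{} = 0
G(3) = mex{} = 0
G(4) = mex{0} = 1
G(5) = mex{0,0} = 1
G(6) = mex{0,0} = 1
G(7) = mex{0,0,0} = 1
G(8) = mex{1,0,0,0} = 2
G(9) = mex{1,1,0,0,0} = 2
G(10) = mex{1,1,0,0,0} = 2
G(11) = mex{1,1,1,0,0} = 2
G(12) = mex{2,1,1,1,0} = 3
G(13) = mex{2,2,1,1,1} = 0
G(14) = mex{2,2,1,1,1} = 0
G(15) = mex{2,2,2,1,1} = 0
G(16) = mex{3,2,2,2,1} = 0
G(17) = mex{0,3,2,2,2} = 1
G(18) = mex{0,0,2,2,2} = 1
G(19) = mex{0,0,3,2,2} = 1
G(20) = mex{0,0,0,3,2} = 1
G(21) = mex{1,0,0,0,3} = 2
G(22) = mex{1,1,0,0,0} = 2
G(23) = mex{1,1,0,0,0} = 2
G(24) = mex{1,1,1,0,0} = 2
G(25) = mex{2,1,1,1,0} = 3
G(26) = mex{2,2,1,1,1} = 0
G(27) = mex{2,2,1,1,1} = 0
G(n+13) = G(n) holds for n = 0,…,8 (a full window of length max(S) = 9), so the sequence is purely periodic with period 13.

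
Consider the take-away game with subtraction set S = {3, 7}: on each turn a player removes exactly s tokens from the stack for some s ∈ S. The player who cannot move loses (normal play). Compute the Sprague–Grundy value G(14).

n :  0  1  2  3  4  5  6  7  8  9 10 11 12 13 14
G :  0  0  0  1  1  1  0  2  2  1  0  0  0  1  1

1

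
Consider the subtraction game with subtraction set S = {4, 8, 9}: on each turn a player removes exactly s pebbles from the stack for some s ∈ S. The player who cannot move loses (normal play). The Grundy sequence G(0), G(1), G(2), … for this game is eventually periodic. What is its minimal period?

G(0) = 0
G(1) = mex{} = 0
G(2) = mex{} = 0
G(3) = mex{} = 0
G(4) = mex{0} = 1
G(5) = mex{0} = 1
G(6) = mex{0} = 1
G(7) = mex{0} = 1
G(8) = mex{1,0} = 2
G(9) = mex{1,0,0} = 2
G(10) = mex{1,0,0} = 2
G(11) = mex{1,0,0} = 2
G(12) = mex{2,1,0} = 3
G(13) = mex{2,1,1} = 0
G(14) = mex{2,1,1} = 0
G(15) = mex{2,1,1} = 0
G(16) = mex{3,2,1} = 0
G(17) = mex{0,2,2} = 1
G(18) = mex{0,2,2} = 1
G(19) = mex{0,2,2} = 1
G(20) = mex{0,3,2} = 1
G(21) = mex{1,0,3} = 2
G(22) = mex{1,0,0} = 2
G(23) = mex{1,0,0} = 2
G(24) = mex{1,0,0} = 2
G(25) = mex{2,1,0} = 3
G(26) = mex{2,1,1} = 0
G(27) = mex{2,1,1} = 0
G(n+13) = G(n) holds for n = 0,…,8 (a full window of length max(S) = 9), so the sequence is purely periodic with period 13.

13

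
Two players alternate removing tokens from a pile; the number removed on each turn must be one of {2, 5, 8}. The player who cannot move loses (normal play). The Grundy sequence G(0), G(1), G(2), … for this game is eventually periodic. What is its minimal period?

G(0) = 0
G(1) = mex{} = 0
G(2) = mex{0} = 1
G(3) = mex{0} = 1
G(4) = mex{1} = 0
G(5) = mex{1,0} = 2
G(6) = mex{0,0} = 1
G(7) = mex{2,1} = 0
G(8) = mex{1,1,0} = 2
G(9) = mex{0,0,0} = 1
G(10) = mex{2,2,1} = 0
G(11) = mex{1,1,1} = 0
G(12) = mex{0,0,0} = 1
G(13) = mex{0,2,2} = 1
G(14) = mex{1,1,1} = 0
G(15) = mex{1,0,0} = 2
G(16) = mex{0,0,2} = 1
G(17) = mex{2,1,1} = 0
G(18) = mex{1,1,0} = 2
G(19) = mex{0,0,0} = 1
G(20) = mex{2,2,1} = 0
G(21) = mex{1,1,1} = 0
G(n+10) = G(n) holds for n = 0,…,7 (a full window of length max(S) = 8), so the sequence is purely periodic with period 10.

10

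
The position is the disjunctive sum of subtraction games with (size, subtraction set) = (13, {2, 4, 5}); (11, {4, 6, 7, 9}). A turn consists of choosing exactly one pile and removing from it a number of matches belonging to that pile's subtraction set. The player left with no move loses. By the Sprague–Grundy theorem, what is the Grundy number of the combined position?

Pile A, S = {2, 4, 5}:
G(0) = 0
G(1) = mex{} = 0
G(2) = mex{0} = 1
G(3) = mex{0} = 1
G(4) = mex{1,0} = 2
G(5) = mex{1,0,0} = 2
G(6) = mex{2,1,0} = 3
G(7) = mex{2,1,1} = 0
G(8) = mex{3,2,1} = 0
G(9) = mex{0,2,2} = 1
G(10) = mex{0,3,2} = 1
G(11) = mex{1,0,3} = 2
G(12) = mex{1,0,0} = 2
G(13) = mex{2,1,0} = 3
G_A(13) = 3.
Pile B, S = {4, 6, 7, 9}:
G(0) = 0
G(1) = mex{} = 0
G(2) = mex{} = 0
G(3) = mex{} = 0
G(4) = mex{0} = 1
G(5) = mex{0} = 1
G(6) = mex{0,0} = 1
G(7) = mex{0,0,0} = 1
G(8) = mex{1,0,0} = 2
G(9) = mex{1,0,0,0} = 2
G(10) = mex{1,1,0,0} = 2
G(11) = mex{1,1,1,0} = 2
G_B(11) = 2.
Combined Grundy value = 3 ⊕ 2 = 1.

1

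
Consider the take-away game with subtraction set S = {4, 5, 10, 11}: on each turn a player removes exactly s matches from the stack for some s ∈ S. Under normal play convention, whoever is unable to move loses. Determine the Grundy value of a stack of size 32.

n :  0  1  2  3  4  5  6  7  8  9 10 11 12 13 14 15 16 17 18 19 20 21 22 23 24 25 26 27 28 29 30 31 32
G :  0  0  0  0  1  1  1  1  2  0  2  2  3  1  3  0  0  0  0  1  1  1  1  2  0  2  2  3  1  3  0  0  0

0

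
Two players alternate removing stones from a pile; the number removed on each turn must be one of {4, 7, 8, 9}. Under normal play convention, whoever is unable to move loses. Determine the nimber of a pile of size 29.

G(0) = 0
G(1) = mex{} = 0
G(2) = mex{} = 0
G(3) = mex{} = 0
G(4) = mex{0} = 1
G(5) = mex{0} = 1
G(6) = mex{0} = 1
G(7) = mex{0,0} = 1
G(8) = mex{1,0,0} = 2
G(9) = mex{1,0,0,0} = 2
G(10) = mex{1,0,0,0} = 2
G(11) = mex{1,1,0,0} = 2
G(12) = mex{2,1,1,0} = 3
G(13) = mex{2,1,1,1} = 0
G(14) = mex{2,1,1,1} = 0
G(15) = mex{2,2,1,1} = 0
G(16) = mex{3,2,2,1} = 0
G(17) = mex{0,2,2,2} = 1
G(18) = mex{0,2,2,2} = 1
G(19) = mex{0,3,2,2} = 1
G(20) = mex{0,0,3,2} = 1
G(21) = mex{1,0,0,3} = 2
G(22) = mex{1,0,0,0} = 2
G(23) = mex{1,0,0,0} = 2
G(24) = mex{1,1,0,0} = 2
G(25) = mex{2,1,1,0} = 3
G(26) = mex{2,1,1,1} = 0
G(27) = mex{2,1,1,1} = 0
G(28) = mex{2,2,1,1} = 0
G(29) = mex{3,2,2,1} = 0

0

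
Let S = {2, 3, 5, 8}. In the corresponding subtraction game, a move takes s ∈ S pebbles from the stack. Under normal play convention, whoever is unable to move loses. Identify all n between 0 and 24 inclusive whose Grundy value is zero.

0, 1, 7, 11, 17, 18, 24

G(0) = 0
G(1) = mex{} = 0
G(2) = mex{0} = 1
G(3) = mex{0,0} = 1
G(4) = mex{1,0} = 2
G(5) = mex{1,1,0} = 2
G(6) = mex{2,1,0} = 3
G(7) = mex{2,2,1} = 0
G(8) = mex{3,2,1,0} = 4
G(9) = mex{0,3,2,0} = 1
G(10) = mex{4,0,2,1} = 3
G(11) = mex{1,4,3,1} = 0
G(12) = mex{3,1,0,2} = 4
G(13) = mex{0,3,4,2} = 1
G(14) = mex{4,0,1,3} = 2
G(15) = mex{1,4,3,0} = 2
G(16) = mex{2,1,0,4} = 3
G(17) = mex{2,2,4,1} = 0
G(18) = mex{3,2,1,3} = 0
G(19) = mex{0,3,2,0} = 1
G(20) = mex{0,0,2,4} = 1
G(21) = mex{1,0,3,1} = 2
G(22) = mex{1,1,0,2} = 3
G(23) = mex{2,1,0,2} = 3
G(24) = mex{3,2,1,3} = 0
P-positions are exactly the n with G(n) = 0.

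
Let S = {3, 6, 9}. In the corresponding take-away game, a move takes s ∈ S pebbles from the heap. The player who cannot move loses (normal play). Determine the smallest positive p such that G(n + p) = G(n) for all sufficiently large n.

G(0) = 0
G(1) = mex{} = 0
G(2) = mex{} = 0
G(3) = mex{0} = 1
G(4) = mex{0} = 1
G(5) = mex{0} = 1
G(6) = mex{1,0} = 2
G(7) = mex{1,0} = 2
G(8) = mex{1,0} = 2
G(9) = mex{2,1,0} = 3
G(10) = mex{2,1,0} = 3
G(11) = mex{2,1,0} = 3
G(12) = mex{3,2,1} = 0
G(13) = mex{3,2,1} = 0
G(14) = mex{3,2,1} = 0
G(15) = mex{0,3,2} = 1
G(16) = mex{0,3,2} = 1
G(17) = mex{0,3,2} = 1
G(18) = mex{1,0,3} = 2
G(19) = mex{1,0,3} = 2
G(20) = mex{1,0,3} = 2
G(21) = mex{2,1,0} = 3
G(22) = mex{2,1,0} = 3
G(23) = mex{2,1,0} = 3
G(24) = mex{3,2,1} = 0
G(25) = mex{3,2,1} = 0
G(n+12) = G(n) holds for n = 0,…,8 (a full window of length max(S) = 9), so the sequence is purely periodic with period 12.

12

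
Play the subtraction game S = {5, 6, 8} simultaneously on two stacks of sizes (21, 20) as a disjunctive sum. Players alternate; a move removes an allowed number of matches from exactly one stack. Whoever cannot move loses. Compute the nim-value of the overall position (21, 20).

All stacks use S = {5, 6, 8}:
G(0) = 0
G(1) = mex{} = 0
G(2) = mex{} = 0
G(3) = mex{} = 0
G(4) = mex{} = 0
G(5) = mex{0} = 1
G(6) = mex{0,0} = 1
G(7) = mex{0,0} = 1
G(8) = mex{0,0,0} = 1
G(9) = mex{0,0,0} = 1
G(10) = mex{1,0,0} = 2
G(11) = mex{1,1,0} = 2
G(12) = mex{1,1,0} = 2
G(13) = mex{1,1,1} = 0
G(14) = mex{1,1,1} = 0
G(15) = mex{2,1,1} = 0
G(16) = mex{2,2,1} = 0
G(17) = mex{2,2,1} = 0
G(18) = mex{0,2,2} = 1
G(19) = mex{0,0,2} = 1
G(20) = mex{0,0,2} = 1
G(21) = mex{0,0,0} = 1
Stack A: G(21) = 1.
Stack B: G(20) = 1.
Combined Grundy value = 1 ⊕ 1 = 0.

0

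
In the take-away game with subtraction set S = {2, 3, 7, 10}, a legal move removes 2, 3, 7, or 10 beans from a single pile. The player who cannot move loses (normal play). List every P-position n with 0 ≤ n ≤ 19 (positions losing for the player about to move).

0, 1, 5, 6, 14, 18, 19

n :  0  1  2  3  4  5  6  7  8  9 10 11 12 13 14 15 16 17 18 19
G :  0  0  1  1  2  0  0  1  1  2  2  3  3  4  0  2  1  3  0  0
P-positions are exactly the n with G(n) = 0.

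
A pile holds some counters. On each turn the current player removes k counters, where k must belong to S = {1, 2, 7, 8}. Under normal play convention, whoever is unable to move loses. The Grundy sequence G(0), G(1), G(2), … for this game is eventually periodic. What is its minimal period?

G(0) = 0
G(1) = mex{0} = 1
G(2) = mex{1,0} = 2
G(3) = mex{2,1} = 0
G(4) = mex{0,2} = 1
G(5) = mex{1,0} = 2
G(6) = mex{2,1} = 0
G(7) = mex{0,2,0} = 1
G(8) = mex{1,0,1,0} = 2
G(9) = mex{2,1,2,1} = 0
G(10) = mex{0,2,0,2} = 1
G(11) = mex{1,0,1,0} = 2
G(12) = mex{2,1,2,1} = 0
G(13) = mex{0,2,0,2} = 1
G(14) = mex{1,0,1,0} = 2
G(n+3) = G(n) holds for n = 0,…,7 (a full window of length max(S) = 8), so the sequence is purely periodic with period 3.

3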